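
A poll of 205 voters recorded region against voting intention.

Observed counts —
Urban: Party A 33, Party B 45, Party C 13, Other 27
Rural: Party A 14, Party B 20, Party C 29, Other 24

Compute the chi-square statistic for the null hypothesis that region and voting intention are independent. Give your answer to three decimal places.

Row totals: 118, 87. Column totals: 47, 65, 42, 51. Grand total N = 205.
Expected counts (row total × column total / N):
  Urban, Party A: 118×47/205 = 27.0537
  Urban, Party B: 118×65/205 = 37.4146
  Urban, Party C: 118×42/205 = 24.1756
  Urban, Other: 118×51/205 = 29.3561
  Rural, Party A: 87×47/205 = 19.9463
  Rural, Party B: 87×65/205 = 27.5854
  Rural, Party C: 87×42/205 = 17.8244
  Rural, Other: 87×51/205 = 21.6439
Contributions (O − E)²/E:
  (33 − 27.0537)²/27.0537 = 1.3070
  (45 − 37.4146)²/37.4146 = 1.5379
  (13 − 24.1756)²/24.1756 = 5.1661
  (27 − 29.3561)²/29.3561 = 0.1891
  (14 − 19.9463)²/19.9463 = 1.7727
  (20 − 27.5854)²/27.5854 = 2.0858
  (29 − 17.8244)²/17.8244 = 7.0069
  (24 − 21.6439)²/21.6439 = 0.2565
χ² = 1.3070 + 1.5379 + 5.1661 + 0.1891 + 1.7727 + 2.0858 + 7.0069 + 0.2565 = 19.322

19.322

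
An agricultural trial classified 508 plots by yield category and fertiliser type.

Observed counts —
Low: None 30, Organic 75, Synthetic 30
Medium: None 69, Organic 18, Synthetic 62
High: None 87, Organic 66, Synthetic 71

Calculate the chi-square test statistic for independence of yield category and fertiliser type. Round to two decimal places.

Row totals: 135, 149, 224. Column totals: 186, 159, 163. Grand total N = 508.
Expected counts (row total × column total / N):
  Low, None: 135×186/508 = 49.429
  Low, Organic: 135×159/508 = 42.254
  Low, Synthetic: 135×163/508 = 43.317
  Medium, None: 149×186/508 = 54.555
  Medium, Organic: 149×159/508 = 46.636
  Medium, Synthetic: 149×163/508 = 47.809
  High, None: 224×186/508 = 82.016
  High, Organic: 224×159/508 = 70.110
  High, Synthetic: 224×163/508 = 71.874
Contributions (O − E)²/E:
  (30 − 49.429)²/49.429 = 7.6369
  (75 − 42.254)²/42.254 = 25.3775
  (30 − 43.317)²/43.317 = 4.0941
  (69 − 54.555)²/54.555 = 3.8247
  (18 − 46.636)²/46.636 = 17.5834
  (62 − 47.809)²/47.809 = 4.2123
  (87 − 82.016)²/82.016 = 0.3029
  (66 − 70.110)²/70.110 = 0.2409
  (71 − 71.874)²/71.874 = 0.0106
χ² = 7.6369 + 25.3775 + 4.0941 + 3.8247 + 17.5834 + 4.2123 + 0.3029 + 0.2409 + 0.0106 = 63.28

63.28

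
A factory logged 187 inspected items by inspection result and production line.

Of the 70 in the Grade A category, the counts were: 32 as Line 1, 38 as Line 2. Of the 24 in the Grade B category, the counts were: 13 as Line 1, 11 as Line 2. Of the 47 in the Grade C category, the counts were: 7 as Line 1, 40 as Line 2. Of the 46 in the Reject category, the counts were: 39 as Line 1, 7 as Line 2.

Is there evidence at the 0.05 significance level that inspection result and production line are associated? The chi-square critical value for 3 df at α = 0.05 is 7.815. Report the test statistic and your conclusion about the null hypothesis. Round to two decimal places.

Row totals: 70, 24, 47, 46. Column totals: 91, 96. Grand total N = 187.
Expected counts (row total × column total / N):
  Grade A, Line 1: 70×91/187 = 34.064
  Grade A, Line 2: 70×96/187 = 35.936
  Grade B, Line 1: 24×91/187 = 11.679
  Grade B, Line 2: 24×96/187 = 12.321
  Grade C, Line 1: 47×91/187 = 22.872
  Grade C, Line 2: 47×96/187 = 24.128
  Reject, Line 1: 46×91/187 = 22.385
  Reject, Line 2: 46×96/187 = 23.615
Contributions (O − E)²/E:
  (32 − 34.064)²/34.064 = 0.1251
  (38 − 35.936)²/35.936 = 0.1185
  (13 − 11.679)²/11.679 = 0.1494
  (11 − 12.321)²/12.321 = 0.1416
  (7 − 22.872)²/22.872 = 11.0144
  (40 − 24.128)²/24.128 = 10.4410
  (39 − 22.385)²/22.385 = 12.3323
  (7 − 23.615)²/23.615 = 11.6900
χ² = 0.1251 + 0.1185 + 0.1494 + 0.1416 + 11.0144 + 10.4410 + 12.3323 + 11.6900 = 46.01
df = (4−1)(2−1) = 3. Since 46.01 > 7.815, reject the null hypothesis of independence at α = 0.05.

46.01; reject H₀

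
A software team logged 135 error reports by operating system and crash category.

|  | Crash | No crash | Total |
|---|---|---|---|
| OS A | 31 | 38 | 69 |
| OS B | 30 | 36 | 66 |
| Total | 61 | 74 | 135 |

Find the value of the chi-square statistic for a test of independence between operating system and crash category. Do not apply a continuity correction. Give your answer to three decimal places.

0.004

Grand total N = 135.
Expected counts (row total × column total / N):
  OS A, Crash: 69×61/135 = 31.1778
  OS A, No crash: 69×74/135 = 37.8222
  OS B, Crash: 66×61/135 = 29.8222
  OS B, No crash: 66×74/135 = 36.1778
Contributions (O − E)²/E:
  (31 − 31.1778)²/31.1778 = 0.0010
  (38 − 37.8222)²/37.8222 = 0.0008
  (30 − 29.8222)²/29.8222 = 0.0011
  (36 − 36.1778)²/36.1778 = 0.0009
χ² = 0.0010 + 0.0008 + 0.0011 + 0.0009 = 0.004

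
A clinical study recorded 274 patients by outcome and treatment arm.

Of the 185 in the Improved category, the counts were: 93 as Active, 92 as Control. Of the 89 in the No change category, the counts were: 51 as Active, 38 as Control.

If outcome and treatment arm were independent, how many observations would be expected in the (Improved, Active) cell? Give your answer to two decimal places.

Row total (Improved) = 185; column total (Active) = 144; grand total N = 274.
Expected count = (row total × column total) / N = 185 × 144 / 274 = 97.23.

97.23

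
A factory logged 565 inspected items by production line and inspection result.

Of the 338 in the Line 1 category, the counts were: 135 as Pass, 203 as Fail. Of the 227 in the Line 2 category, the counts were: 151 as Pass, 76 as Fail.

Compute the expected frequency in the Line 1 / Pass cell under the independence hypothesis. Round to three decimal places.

171.094

Row total (Line 1) = 338; column total (Pass) = 286; grand total N = 565.
Expected count = (row total × column total) / N = 338 × 286 / 565 = 171.094.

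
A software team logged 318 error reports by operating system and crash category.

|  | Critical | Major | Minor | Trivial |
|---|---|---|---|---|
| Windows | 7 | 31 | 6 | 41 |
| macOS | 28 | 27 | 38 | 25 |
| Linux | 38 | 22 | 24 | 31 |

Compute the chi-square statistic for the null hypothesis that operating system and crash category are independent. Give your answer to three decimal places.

46.605

Row totals: 85, 118, 115. Column totals: 73, 80, 68, 97. Grand total N = 318.
Expected counts (row total × column total / N):
  Windows, Critical: 85×73/318 = 19.5126
  Windows, Major: 85×80/318 = 21.3836
  Windows, Minor: 85×68/318 = 18.1761
  Windows, Trivial: 85×97/318 = 25.9277
  macOS, Critical: 118×73/318 = 27.0881
  macOS, Major: 118×80/318 = 29.6855
  macOS, Minor: 118×68/318 = 25.2327
  macOS, Trivial: 118×97/318 = 35.9937
  Linux, Critical: 115×73/318 = 26.3994
  Linux, Major: 115×80/318 = 28.9308
  Linux, Minor: 115×68/318 = 24.5912
  Linux, Trivial: 115×97/318 = 35.0786
Contributions (O − E)²/E:
  (7 − 19.5126)²/19.5126 = 8.0238
  (31 − 21.3836)²/21.3836 = 4.3246
  (6 − 18.1761)²/18.1761 = 8.1567
  (41 − 25.9277)²/25.9277 = 8.7618
  (28 − 27.0881)²/27.0881 = 0.0307
  (27 − 29.6855)²/29.6855 = 0.2429
  (38 − 25.2327)²/25.2327 = 6.4600
  (25 − 35.9937)²/35.9937 = 3.3578
  (38 − 26.3994)²/26.3994 = 5.0976
  (22 − 28.9308)²/28.9308 = 1.6604
  (24 − 24.5912)²/24.5912 = 0.0142
  (31 − 35.0786)²/35.0786 = 0.4742
χ² = 8.0238 + 4.3246 + 8.1567 + 8.7618 + 0.0307 + 0.2429 + 6.4600 + 3.3578 + 5.0976 + 1.6604 + 0.0142 + 0.4742 = 46.605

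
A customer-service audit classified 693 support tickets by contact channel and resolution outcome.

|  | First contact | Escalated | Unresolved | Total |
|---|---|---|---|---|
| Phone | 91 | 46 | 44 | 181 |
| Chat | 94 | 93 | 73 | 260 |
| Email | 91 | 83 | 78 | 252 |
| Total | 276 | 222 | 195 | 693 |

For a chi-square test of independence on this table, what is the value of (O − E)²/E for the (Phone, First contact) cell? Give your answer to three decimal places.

4.962

Row total (Phone) = 181; column total (First contact) = 276; N = 693.
Expected count E = 181 × 276 / 693 = 72.0866.
Contribution = (O − E)²/E = (91 − 72.0866)² / 72.0866 = 4.962.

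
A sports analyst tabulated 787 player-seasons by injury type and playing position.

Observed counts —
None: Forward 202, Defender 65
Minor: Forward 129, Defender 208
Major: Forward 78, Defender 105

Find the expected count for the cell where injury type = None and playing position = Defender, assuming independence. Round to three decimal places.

Row total (None) = 267; column total (Defender) = 378; grand total N = 787.
Expected count = (row total × column total) / N = 267 × 378 / 787 = 128.241.

128.241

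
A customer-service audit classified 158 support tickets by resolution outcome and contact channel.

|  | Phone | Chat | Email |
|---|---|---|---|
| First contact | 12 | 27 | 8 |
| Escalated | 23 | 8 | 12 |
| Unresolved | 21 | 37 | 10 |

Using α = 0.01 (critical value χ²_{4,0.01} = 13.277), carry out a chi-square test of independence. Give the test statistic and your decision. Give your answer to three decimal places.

17.689; reject H₀

Row totals: 47, 43, 68. Column totals: 56, 72, 30. Grand total N = 158.
Expected counts (row total × column total / N):
  First contact, Phone: 47×56/158 = 16.6582
  First contact, Chat: 47×72/158 = 21.4177
  First contact, Email: 47×30/158 = 8.9241
  Escalated, Phone: 43×56/158 = 15.2405
  Escalated, Chat: 43×72/158 = 19.5949
  Escalated, Email: 43×30/158 = 8.1646
  Unresolved, Phone: 68×56/158 = 24.1013
  Unresolved, Chat: 68×72/158 = 30.9873
  Unresolved, Email: 68×30/158 = 12.9114
Contributions (O − E)²/E:
  (12 − 16.6582)²/16.6582 = 1.3026
  (27 − 21.4177)²/21.4177 = 1.4550
  (8 − 8.9241)²/8.9241 = 0.0957
  (23 − 15.2405)²/15.2405 = 3.9506
  (8 − 19.5949)²/19.5949 = 6.8611
  (12 − 8.1646)²/8.1646 = 1.8017
  (21 − 24.1013)²/24.1013 = 0.3991
  (37 − 30.9873)²/30.9873 = 1.1667
  (10 − 12.9114)²/12.9114 = 0.6565
χ² = 1.3026 + 1.4550 + 0.0957 + 3.9506 + 6.8611 + 1.8017 + 0.3991 + 1.1667 + 0.6565 = 17.689
df = (3−1)(3−1) = 4. Since 17.689 > 13.277, reject the null hypothesis of independence at α = 0.01.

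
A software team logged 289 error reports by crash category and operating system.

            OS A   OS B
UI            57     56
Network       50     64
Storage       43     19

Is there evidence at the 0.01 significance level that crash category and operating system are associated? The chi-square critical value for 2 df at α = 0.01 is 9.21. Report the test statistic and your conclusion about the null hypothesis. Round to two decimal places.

10.62; reject H₀

Row totals: 113, 114, 62. Column totals: 150, 139. Grand total N = 289.
Expected counts (row total × column total / N):
  UI, OS A: 113×150/289 = 58.651
  UI, OS B: 113×139/289 = 54.349
  Network, OS A: 114×150/289 = 59.170
  Network, OS B: 114×139/289 = 54.830
  Storage, OS A: 62×150/289 = 32.180
  Storage, OS B: 62×139/289 = 29.820
Contributions (O − E)²/E:
  (57 − 58.651)²/58.651 = 0.0465
  (56 − 54.349)²/54.349 = 0.0502
  (50 − 59.170)²/59.170 = 1.4211
  (64 − 54.830)²/54.830 = 1.5336
  (43 − 32.180)²/32.180 = 3.6380
  (19 − 29.820)²/29.820 = 3.9260
χ² = 0.0465 + 0.0502 + 1.4211 + 1.5336 + 3.6380 + 3.9260 = 10.62
df = (3−1)(2−1) = 2. Since 10.62 > 9.21, reject the null hypothesis of independence at α = 0.01.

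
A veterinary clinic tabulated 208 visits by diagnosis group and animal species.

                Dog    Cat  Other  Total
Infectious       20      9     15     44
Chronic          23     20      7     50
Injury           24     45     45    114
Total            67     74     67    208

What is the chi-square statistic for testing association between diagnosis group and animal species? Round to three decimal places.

Grand total N = 208.
Expected counts (row total × column total / N):
  Infectious, Dog: 44×67/208 = 14.1731
  Infectious, Cat: 44×74/208 = 15.6538
  Infectious, Other: 44×67/208 = 14.1731
  Chronic, Dog: 50×67/208 = 16.1058
  Chronic, Cat: 50×74/208 = 17.7885
  Chronic, Other: 50×67/208 = 16.1058
  Injury, Dog: 114×67/208 = 36.7212
  Injury, Cat: 114×74/208 = 40.5577
  Injury, Other: 114×67/208 = 36.7212
Contributions (O − E)²/E:
  (20 − 14.1731)²/14.1731 = 2.3956
  (9 − 15.6538)²/15.6538 = 2.8283
  (15 − 14.1731)²/14.1731 = 0.0482
  (23 − 16.1058)²/16.1058 = 2.9511
  (20 − 17.7885)²/17.7885 = 0.2749
  (7 − 16.1058)²/16.1058 = 5.1482
  (24 − 36.7212)²/36.7212 = 4.4070
  (45 − 40.5577)²/40.5577 = 0.4866
  (45 − 36.7212)²/36.7212 = 1.8665
χ² = 2.3956 + 2.8283 + 0.0482 + 2.9511 + 0.2749 + 5.1482 + 4.4070 + 0.4866 + 1.8665 = 20.406

20.406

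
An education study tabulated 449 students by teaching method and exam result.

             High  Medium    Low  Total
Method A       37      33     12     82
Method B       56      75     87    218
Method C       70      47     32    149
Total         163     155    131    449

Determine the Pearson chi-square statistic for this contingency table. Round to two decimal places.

31.94

Grand total N = 449.
Expected counts (row total × column total / N):
  Method A, High: 82×163/449 = 29.768
  Method A, Medium: 82×155/449 = 28.307
  Method A, Low: 82×131/449 = 23.924
  Method B, High: 218×163/449 = 79.140
  Method B, Medium: 218×155/449 = 75.256
  Method B, Low: 218×131/449 = 63.604
  Method C, High: 149×163/449 = 54.091
  Method C, Medium: 149×155/449 = 51.437
  Method C, Low: 149×131/449 = 43.472
Contributions (O − E)²/E:
  (37 − 29.768)²/29.768 = 1.7570
  (33 − 28.307)²/28.307 = 0.7780
  (12 − 23.924)²/23.924 = 5.9431
  (56 − 79.140)²/79.140 = 6.7660
  (75 − 75.256)²/75.256 = 0.0009
  (87 − 63.604)²/63.604 = 8.6059
  (70 − 54.091)²/54.091 = 4.6791
  (47 − 51.437)²/51.437 = 0.3827
  (32 − 43.472)²/43.472 = 3.0274
χ² = 1.7570 + 0.7780 + 5.9431 + 6.7660 + 0.0009 + 8.6059 + 4.6791 + 0.3827 + 3.0274 = 31.94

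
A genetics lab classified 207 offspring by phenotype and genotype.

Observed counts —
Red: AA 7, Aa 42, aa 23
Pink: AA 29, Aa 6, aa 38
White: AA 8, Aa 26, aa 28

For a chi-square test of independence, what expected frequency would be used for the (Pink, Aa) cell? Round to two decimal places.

Row total (Pink) = 73; column total (Aa) = 74; grand total N = 207.
Expected count = (row total × column total) / N = 73 × 74 / 207 = 26.10.

26.10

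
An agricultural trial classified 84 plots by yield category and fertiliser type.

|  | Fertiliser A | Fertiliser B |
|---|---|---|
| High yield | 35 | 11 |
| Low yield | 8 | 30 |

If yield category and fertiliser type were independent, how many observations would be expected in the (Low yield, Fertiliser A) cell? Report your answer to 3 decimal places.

19.452

Row total (Low yield) = 38; column total (Fertiliser A) = 43; grand total N = 84.
Expected count = (row total × column total) / N = 38 × 43 / 84 = 19.452.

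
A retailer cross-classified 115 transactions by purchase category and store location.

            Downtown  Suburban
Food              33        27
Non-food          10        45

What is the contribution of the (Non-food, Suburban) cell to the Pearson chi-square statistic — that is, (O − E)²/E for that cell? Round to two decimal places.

3.24

Row total (Non-food) = 55; column total (Suburban) = 72; N = 115.
Expected count E = 55 × 72 / 115 = 34.435.
Contribution = (O − E)²/E = (45 − 34.435)² / 34.435 = 3.24.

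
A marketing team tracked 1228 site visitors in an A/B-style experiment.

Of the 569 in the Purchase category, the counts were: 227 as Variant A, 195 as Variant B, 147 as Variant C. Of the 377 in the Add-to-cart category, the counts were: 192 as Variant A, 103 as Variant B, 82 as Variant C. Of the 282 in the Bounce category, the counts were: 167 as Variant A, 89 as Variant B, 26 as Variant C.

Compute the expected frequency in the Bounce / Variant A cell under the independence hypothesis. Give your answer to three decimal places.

134.570

Row total (Bounce) = 282; column total (Variant A) = 586; grand total N = 1228.
Expected count = (row total × column total) / N = 282 × 586 / 1228 = 134.570.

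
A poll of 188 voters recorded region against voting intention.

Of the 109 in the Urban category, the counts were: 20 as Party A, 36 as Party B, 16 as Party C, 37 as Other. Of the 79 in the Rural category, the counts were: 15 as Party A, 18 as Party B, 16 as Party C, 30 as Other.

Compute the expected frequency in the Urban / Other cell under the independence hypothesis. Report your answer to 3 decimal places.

Row total (Urban) = 109; column total (Other) = 67; grand total N = 188.
Expected count = (row total × column total) / N = 109 × 67 / 188 = 38.846.

38.846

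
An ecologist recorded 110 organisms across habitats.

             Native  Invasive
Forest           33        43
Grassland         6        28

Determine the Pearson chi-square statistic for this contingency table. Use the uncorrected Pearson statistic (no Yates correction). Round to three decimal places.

6.819

Row totals: 76, 34. Column totals: 39, 71. Grand total N = 110.
Expected counts (row total × column total / N):
  Forest, Native: 76×39/110 = 26.9455
  Forest, Invasive: 76×71/110 = 49.0545
  Grassland, Native: 34×39/110 = 12.0545
  Grassland, Invasive: 34×71/110 = 21.9455
Contributions (O − E)²/E:
  (33 − 26.9455)²/26.9455 = 1.3604
  (43 − 49.0545)²/49.0545 = 0.7473
  (6 − 12.0545)²/12.0545 = 3.0409
  (28 − 21.9455)²/21.9455 = 1.6704
χ² = 1.3604 + 0.7473 + 3.0409 + 1.6704 = 6.819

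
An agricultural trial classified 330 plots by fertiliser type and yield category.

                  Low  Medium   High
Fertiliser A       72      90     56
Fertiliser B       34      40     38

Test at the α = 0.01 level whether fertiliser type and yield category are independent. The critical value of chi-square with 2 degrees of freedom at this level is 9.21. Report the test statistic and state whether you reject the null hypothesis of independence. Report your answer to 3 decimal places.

2.511; fail to reject H₀

Row totals: 218, 112. Column totals: 106, 130, 94. Grand total N = 330.
Expected counts (row total × column total / N):
  Fertiliser A, Low: 218×106/330 = 70.0242
  Fertiliser A, Medium: 218×130/330 = 85.8788
  Fertiliser A, High: 218×94/330 = 62.0970
  Fertiliser B, Low: 112×106/330 = 35.9758
  Fertiliser B, Medium: 112×130/330 = 44.1212
  Fertiliser B, High: 112×94/330 = 31.9030
Contributions (O − E)²/E:
  (72 − 70.0242)²/70.0242 = 0.0557
  (90 − 85.8788)²/85.8788 = 0.1978
  (56 − 62.0970)²/62.0970 = 0.5986
  (34 − 35.9758)²/35.9758 = 0.1085
  (40 − 44.1212)²/44.1212 = 0.3849
  (38 − 31.9030)²/31.9030 = 1.1652
χ² = 0.0557 + 0.1978 + 0.5986 + 0.1085 + 0.3849 + 1.1652 = 2.511
df = (2−1)(3−1) = 2. Since 2.511 < 9.21, fail to reject the null hypothesis of independence at α = 0.01.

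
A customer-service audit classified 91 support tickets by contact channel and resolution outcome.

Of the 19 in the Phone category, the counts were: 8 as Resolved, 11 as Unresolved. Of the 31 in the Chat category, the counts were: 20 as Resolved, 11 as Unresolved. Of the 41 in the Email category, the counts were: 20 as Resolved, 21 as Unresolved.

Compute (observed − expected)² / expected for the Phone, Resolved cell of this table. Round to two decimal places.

0.41

Row total (Phone) = 19; column total (Resolved) = 48; N = 91.
Expected count E = 19 × 48 / 91 = 10.022.
Contribution = (O − E)²/E = (8 − 10.022)² / 10.022 = 0.41.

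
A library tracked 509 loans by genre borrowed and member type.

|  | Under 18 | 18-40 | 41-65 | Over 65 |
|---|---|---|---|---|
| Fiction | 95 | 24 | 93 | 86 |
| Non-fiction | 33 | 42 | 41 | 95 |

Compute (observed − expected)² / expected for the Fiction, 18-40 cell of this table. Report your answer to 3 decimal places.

Row total (Fiction) = 298; column total (18-40) = 66; N = 509.
Expected count E = 298 × 66 / 509 = 38.64047.
Contribution = (O − E)²/E = (24 − 38.64047)² / 38.64047 = 5.547.

5.547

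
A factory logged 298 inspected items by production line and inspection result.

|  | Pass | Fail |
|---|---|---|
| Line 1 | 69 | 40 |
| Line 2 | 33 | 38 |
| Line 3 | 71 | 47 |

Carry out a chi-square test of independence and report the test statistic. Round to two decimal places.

5.36

Row totals: 109, 71, 118. Column totals: 173, 125. Grand total N = 298.
Expected counts (row total × column total / N):
  Line 1, Pass: 109×173/298 = 63.279
  Line 1, Fail: 109×125/298 = 45.721
  Line 2, Pass: 71×173/298 = 41.218
  Line 2, Fail: 71×125/298 = 29.782
  Line 3, Pass: 118×173/298 = 68.503
  Line 3, Fail: 118×125/298 = 49.497
Contributions (O − E)²/E:
  (69 − 63.279)²/63.279 = 0.5172
  (40 − 45.721)²/45.721 = 0.7159
  (33 − 41.218)²/41.218 = 1.6385
  (38 − 29.782)²/29.782 = 2.2677
  (71 − 68.503)²/68.503 = 0.0910
  (47 − 49.497)²/49.497 = 0.1260
χ² = 0.5172 + 0.7159 + 1.6385 + 2.2677 + 0.0910 + 0.1260 = 5.36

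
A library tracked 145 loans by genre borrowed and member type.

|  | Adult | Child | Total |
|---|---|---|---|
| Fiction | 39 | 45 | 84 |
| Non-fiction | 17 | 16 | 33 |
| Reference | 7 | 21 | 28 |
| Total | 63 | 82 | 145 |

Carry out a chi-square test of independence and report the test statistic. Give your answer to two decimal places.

5.06

Grand total N = 145.
Expected counts (row total × column total / N):
  Fiction, Adult: 84×63/145 = 36.497
  Fiction, Child: 84×82/145 = 47.503
  Non-fiction, Adult: 33×63/145 = 14.338
  Non-fiction, Child: 33×82/145 = 18.662
  Reference, Adult: 28×63/145 = 12.166
  Reference, Child: 28×82/145 = 15.834
Contributions (O − E)²/E:
  (39 − 36.497)²/36.497 = 0.1717
  (45 − 47.503)²/47.503 = 0.1319
  (17 − 14.338)²/14.338 = 0.4942
  (16 − 18.662)²/18.662 = 0.3797
  (7 − 12.166)²/12.166 = 2.1936
  (21 − 15.834)²/15.834 = 1.6855
χ² = 0.1717 + 0.1319 + 0.4942 + 0.3797 + 2.1936 + 1.6855 = 5.06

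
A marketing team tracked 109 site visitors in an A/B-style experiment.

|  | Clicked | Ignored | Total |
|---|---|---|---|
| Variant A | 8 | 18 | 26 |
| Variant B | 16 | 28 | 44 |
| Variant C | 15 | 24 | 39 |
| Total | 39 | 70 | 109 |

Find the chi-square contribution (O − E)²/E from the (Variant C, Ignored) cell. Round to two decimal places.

0.04

Row total (Variant C) = 39; column total (Ignored) = 70; N = 109.
Expected count E = 39 × 70 / 109 = 25.046.
Contribution = (O − E)²/E = (24 − 25.046)² / 25.046 = 0.04.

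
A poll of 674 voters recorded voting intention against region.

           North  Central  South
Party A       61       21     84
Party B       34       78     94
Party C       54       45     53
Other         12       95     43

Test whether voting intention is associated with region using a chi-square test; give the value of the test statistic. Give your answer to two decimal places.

Row totals: 166, 206, 152, 150. Column totals: 161, 239, 274. Grand total N = 674.
Expected counts (row total × column total / N):
  Party A, North: 166×161/674 = 39.653
  Party A, Central: 166×239/674 = 58.864
  Party A, South: 166×274/674 = 67.484
  Party B, North: 206×161/674 = 49.208
  Party B, Central: 206×239/674 = 73.047
  Party B, South: 206×274/674 = 83.745
  Party C, North: 152×161/674 = 36.309
  Party C, Central: 152×239/674 = 53.899
  Party C, South: 152×274/674 = 61.792
  Other, North: 150×161/674 = 35.831
  Other, Central: 150×239/674 = 53.190
  Other, South: 150×274/674 = 60.979
Contributions (O − E)²/E:
  (61 − 39.653)²/39.653 = 11.4921
  (21 − 58.864)²/58.864 = 24.3558
  (84 − 67.484)²/67.484 = 4.0421
  (34 − 49.208)²/49.208 = 4.7001
  (78 − 73.047)²/73.047 = 0.3358
  (94 − 83.745)²/83.745 = 1.2558
  (54 − 36.309)²/36.309 = 8.6197
  (45 − 53.899)²/53.899 = 1.4693
  (53 − 61.792)²/61.792 = 1.2510
  (12 − 35.831)²/35.831 = 15.8499
  (95 − 53.190)²/53.190 = 32.8648
  (43 − 60.979)²/60.979 = 5.3009
χ² = 11.4921 + 24.3558 + 4.0421 + 4.7001 + 0.3358 + 1.2558 + 8.6197 + 1.4693 + 1.2510 + 15.8499 + 32.8648 + 5.3009 = 111.54

111.54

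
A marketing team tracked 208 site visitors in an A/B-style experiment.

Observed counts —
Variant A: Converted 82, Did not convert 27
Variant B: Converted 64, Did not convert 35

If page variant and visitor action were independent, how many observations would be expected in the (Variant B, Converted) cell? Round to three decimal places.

Row total (Variant B) = 99; column total (Converted) = 146; grand total N = 208.
Expected count = (row total × column total) / N = 99 × 146 / 208 = 69.490.

69.490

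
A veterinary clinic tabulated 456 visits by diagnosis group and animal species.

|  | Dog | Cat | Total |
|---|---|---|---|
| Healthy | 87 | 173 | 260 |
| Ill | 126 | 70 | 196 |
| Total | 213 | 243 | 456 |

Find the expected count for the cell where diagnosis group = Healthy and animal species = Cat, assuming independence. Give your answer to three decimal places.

138.553

Row total (Healthy) = 260; column total (Cat) = 243; grand total N = 456.
Expected count = (row total × column total) / N = 260 × 243 / 456 = 138.553.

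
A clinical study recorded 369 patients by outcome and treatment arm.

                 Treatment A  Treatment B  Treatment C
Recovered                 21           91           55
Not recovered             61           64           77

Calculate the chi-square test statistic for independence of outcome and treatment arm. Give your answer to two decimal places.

Row totals: 167, 202. Column totals: 82, 155, 132. Grand total N = 369.
Expected counts (row total × column total / N):
  Recovered, Treatment A: 167×82/369 = 37.111
  Recovered, Treatment B: 167×155/369 = 70.149
  Recovered, Treatment C: 167×132/369 = 59.740
  Not recovered, Treatment A: 202×82/369 = 44.889
  Not recovered, Treatment B: 202×155/369 = 84.851
  Not recovered, Treatment C: 202×132/369 = 72.260
Contributions (O − E)²/E:
  (21 − 37.111)²/37.111 = 6.9943
  (91 − 70.149)²/70.149 = 6.1977
  (55 − 59.740)²/59.740 = 0.3761
  (61 − 44.889)²/44.889 = 5.7824
  (64 − 84.851)²/84.851 = 5.1239
  (77 − 72.260)²/72.260 = 0.3109
χ² = 6.9943 + 6.1977 + 0.3761 + 5.7824 + 5.1239 + 0.3109 = 24.79

24.79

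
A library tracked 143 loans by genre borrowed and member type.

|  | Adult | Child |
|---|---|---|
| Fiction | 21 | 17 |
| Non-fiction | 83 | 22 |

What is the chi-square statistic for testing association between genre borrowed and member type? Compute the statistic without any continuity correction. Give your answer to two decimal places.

7.96

Row totals: 38, 105. Column totals: 104, 39. Grand total N = 143.
Expected counts (row total × column total / N):
  Fiction, Adult: 38×104/143 = 27.636
  Fiction, Child: 38×39/143 = 10.364
  Non-fiction, Adult: 105×104/143 = 76.364
  Non-fiction, Child: 105×39/143 = 28.636
Contributions (O − E)²/E:
  (21 − 27.636)²/27.636 = 1.5934
  (17 − 10.364)²/10.364 = 4.2490
  (83 − 76.364)²/76.364 = 0.5767
  (22 − 28.636)²/28.636 = 1.5378
χ² = 1.5934 + 4.2490 + 0.5767 + 1.5378 = 7.96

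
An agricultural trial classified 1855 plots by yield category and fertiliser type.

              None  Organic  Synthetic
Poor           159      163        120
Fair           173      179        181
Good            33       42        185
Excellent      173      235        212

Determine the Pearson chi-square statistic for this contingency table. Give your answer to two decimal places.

Row totals: 442, 533, 260, 620. Column totals: 538, 619, 698. Grand total N = 1855.
Expected counts (row total × column total / N):
  Poor, None: 442×538/1855 = 128.192
  Poor, Organic: 442×619/1855 = 147.492
  Poor, Synthetic: 442×698/1855 = 166.316
  Fair, None: 533×538/1855 = 154.584
  Fair, Organic: 533×619/1855 = 177.858
  Fair, Synthetic: 533×698/1855 = 200.557
  Good, None: 260×538/1855 = 75.407
  Good, Organic: 260×619/1855 = 86.760
  Good, Synthetic: 260×698/1855 = 97.833
  Excellent, None: 620×538/1855 = 179.817
  Excellent, Organic: 620×619/1855 = 206.889
  Excellent, Synthetic: 620×698/1855 = 233.294
Contributions (O − E)²/E:
  (159 − 128.192)²/128.192 = 7.4040
  (163 − 147.492)²/147.492 = 1.6306
  (120 − 166.316)²/166.316 = 12.8982
  (173 − 154.584)²/154.584 = 2.1939
  (179 − 177.858)²/177.858 = 0.0073
  (181 − 200.557)²/200.557 = 1.9071
  (33 − 75.407)²/75.407 = 23.8486
  (42 − 86.760)²/86.760 = 23.0920
  (185 − 97.833)²/97.833 = 77.6638
  (173 − 179.817)²/179.817 = 0.2584
  (235 − 206.889)²/206.889 = 3.8196
  (212 − 233.294)²/233.294 = 1.9436
χ² = 7.4040 + 1.6306 + 12.8982 + 2.1939 + 0.0073 + 1.9071 + 23.8486 + 23.0920 + 77.6638 + 0.2584 + 3.8196 + 1.9436 = 156.67

156.67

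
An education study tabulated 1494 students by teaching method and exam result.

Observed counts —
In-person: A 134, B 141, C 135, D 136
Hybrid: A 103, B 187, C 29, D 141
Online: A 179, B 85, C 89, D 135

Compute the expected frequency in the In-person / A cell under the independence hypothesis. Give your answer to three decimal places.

152.032

Row total (In-person) = 546; column total (A) = 416; grand total N = 1494.
Expected count = (row total × column total) / N = 546 × 416 / 1494 = 152.032.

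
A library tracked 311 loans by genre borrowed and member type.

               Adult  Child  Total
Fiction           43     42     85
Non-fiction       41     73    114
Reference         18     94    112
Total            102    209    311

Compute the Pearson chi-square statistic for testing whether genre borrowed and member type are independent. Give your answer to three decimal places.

Grand total N = 311.
Expected counts (row total × column total / N):
  Fiction, Adult: 85×102/311 = 27.8778
  Fiction, Child: 85×209/311 = 57.1222
  Non-fiction, Adult: 114×102/311 = 37.3891
  Non-fiction, Child: 114×209/311 = 76.6109
  Reference, Adult: 112×102/311 = 36.7331
  Reference, Child: 112×209/311 = 75.2669
Contributions (O − E)²/E:
  (43 − 27.8778)²/27.8778 = 8.2030
  (42 − 57.1222)²/57.1222 = 4.0034
  (41 − 37.3891)²/37.3891 = 0.3487
  (73 − 76.6109)²/76.6109 = 0.1702
  (18 − 36.7331)²/36.7331 = 9.5535
  (94 − 75.2669)²/75.2669 = 4.6625
χ² = 8.2030 + 4.0034 + 0.3487 + 0.1702 + 9.5535 + 4.6625 = 26.941

26.941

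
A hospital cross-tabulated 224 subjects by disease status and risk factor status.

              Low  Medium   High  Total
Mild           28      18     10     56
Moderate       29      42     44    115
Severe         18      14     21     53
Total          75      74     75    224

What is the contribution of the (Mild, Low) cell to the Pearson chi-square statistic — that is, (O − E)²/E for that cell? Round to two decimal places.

Row total (Mild) = 56; column total (Low) = 75; N = 224.
Expected count E = 56 × 75 / 224 = 18.750.
Contribution = (O − E)²/E = (28 − 18.750)² / 18.750 = 4.56.

4.56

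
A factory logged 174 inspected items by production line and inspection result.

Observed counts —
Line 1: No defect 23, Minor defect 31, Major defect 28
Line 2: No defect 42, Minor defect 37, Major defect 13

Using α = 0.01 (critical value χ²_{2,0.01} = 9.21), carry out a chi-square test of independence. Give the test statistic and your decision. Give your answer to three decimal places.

Row totals: 82, 92. Column totals: 65, 68, 41. Grand total N = 174.
Expected counts (row total × column total / N):
  Line 1, No defect: 82×65/174 = 30.6322
  Line 1, Minor defect: 82×68/174 = 32.0460
  Line 1, Major defect: 82×41/174 = 19.3218
  Line 2, No defect: 92×65/174 = 34.3678
  Line 2, Minor defect: 92×68/174 = 35.9540
  Line 2, Major defect: 92×41/174 = 21.6782
Contributions (O − E)²/E:
  (23 − 30.6322)²/30.6322 = 1.9016
  (31 − 32.0460)²/32.0460 = 0.0341
  (28 − 19.3218)²/19.3218 = 3.8977
  (42 − 34.3678)²/34.3678 = 1.6949
  (37 − 35.9540)²/35.9540 = 0.0304
  (13 − 21.6782)²/21.6782 = 3.4741
χ² = 1.9016 + 0.0341 + 3.8977 + 1.6949 + 0.0304 + 3.4741 = 11.033
df = (2−1)(3−1) = 2. Since 11.033 > 9.21, reject the null hypothesis of independence at α = 0.01.

11.033; reject H₀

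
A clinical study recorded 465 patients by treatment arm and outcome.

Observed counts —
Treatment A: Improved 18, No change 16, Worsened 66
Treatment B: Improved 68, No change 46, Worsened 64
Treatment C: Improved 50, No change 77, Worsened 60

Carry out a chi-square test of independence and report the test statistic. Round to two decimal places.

Row totals: 100, 178, 187. Column totals: 136, 139, 190. Grand total N = 465.
Expected counts (row total × column total / N):
  Treatment A, Improved: 100×136/465 = 29.247
  Treatment A, No change: 100×139/465 = 29.892
  Treatment A, Worsened: 100×190/465 = 40.860
  Treatment B, Improved: 178×136/465 = 52.060
  Treatment B, No change: 178×139/465 = 53.209
  Treatment B, Worsened: 178×190/465 = 72.731
  Treatment C, Improved: 187×136/465 = 54.692
  Treatment C, No change: 187×139/465 = 55.899
  Treatment C, Worsened: 187×190/465 = 76.409
Contributions (O − E)²/E:
  (18 − 29.247)²/29.247 = 4.3251
  (16 − 29.892)²/29.892 = 6.4562
  (66 − 40.860)²/40.860 = 15.4679
  (68 − 52.060)²/52.060 = 4.8806
  (46 − 53.209)²/53.209 = 0.9767
  (64 − 72.731)²/72.731 = 1.0481
  (50 − 54.692)²/54.692 = 0.4025
  (77 − 55.899)²/55.899 = 7.9653
  (60 − 76.409)²/76.409 = 3.5239
χ² = 4.3251 + 6.4562 + 15.4679 + 4.8806 + 0.9767 + 1.0481 + 0.4025 + 7.9653 + 3.5239 = 45.05

45.05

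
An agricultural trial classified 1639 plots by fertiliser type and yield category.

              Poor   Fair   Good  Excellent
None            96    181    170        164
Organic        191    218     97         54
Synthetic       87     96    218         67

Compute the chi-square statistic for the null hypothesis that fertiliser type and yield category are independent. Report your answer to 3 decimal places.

Row totals: 611, 560, 468. Column totals: 374, 495, 485, 285. Grand total N = 1639.
Expected counts (row total × column total / N):
  None, Poor: 611×374/1639 = 139.4228
  None, Fair: 611×495/1639 = 184.5302
  None, Good: 611×485/1639 = 180.8023
  None, Excellent: 611×285/1639 = 106.2447
  Organic, Poor: 560×374/1639 = 127.7852
  Organic, Fair: 560×495/1639 = 169.1275
  Organic, Good: 560×485/1639 = 165.7108
  Organic, Excellent: 560×285/1639 = 97.3764
  Synthetic, Poor: 468×374/1639 = 106.7919
  Synthetic, Fair: 468×495/1639 = 141.3423
  Synthetic, Good: 468×485/1639 = 138.4869
  Synthetic, Excellent: 468×285/1639 = 81.3789
Contributions (O − E)²/E:
  (96 − 139.4228)²/139.4228 = 13.5239
  (181 − 184.5302)²/184.5302 = 0.0675
  (170 − 180.8023)²/180.8023 = 0.6454
  (164 − 106.2447)²/106.2447 = 31.3962
  (191 − 127.7852)²/127.7852 = 31.2721
  (218 − 169.1275)²/169.1275 = 14.1226
  (97 − 165.7108)²/165.7108 = 28.4904
  (54 − 97.3764)²/97.3764 = 19.3221
  (87 − 106.7919)²/106.7919 = 3.6681
  (96 − 141.3423)²/141.3423 = 14.5457
  (218 − 138.4869)²/138.4869 = 45.6529
  (67 − 81.3789)²/81.3789 = 2.5406
χ² = 13.5239 + 0.0675 + 0.6454 + 31.3962 + 31.2721 + 14.1226 + 28.4904 + 19.3221 + 3.6681 + 14.5457 + 45.6529 + 2.5406 = 205.248

205.248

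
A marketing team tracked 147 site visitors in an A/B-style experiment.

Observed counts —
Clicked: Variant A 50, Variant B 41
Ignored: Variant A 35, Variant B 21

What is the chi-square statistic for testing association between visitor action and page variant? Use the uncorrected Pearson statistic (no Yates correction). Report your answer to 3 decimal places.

0.811

Row totals: 91, 56. Column totals: 85, 62. Grand total N = 147.
Expected counts (row total × column total / N):
  Clicked, Variant A: 91×85/147 = 52.6190
  Clicked, Variant B: 91×62/147 = 38.3810
  Ignored, Variant A: 56×85/147 = 32.3810
  Ignored, Variant B: 56×62/147 = 23.6190
Contributions (O − E)²/E:
  (50 − 52.6190)²/52.6190 = 0.1304
  (41 − 38.3810)²/38.3810 = 0.1787
  (35 − 32.3810)²/32.3810 = 0.2118
  (21 − 23.6190)²/23.6190 = 0.2904
χ² = 0.1304 + 0.1787 + 0.2118 + 0.2904 = 0.811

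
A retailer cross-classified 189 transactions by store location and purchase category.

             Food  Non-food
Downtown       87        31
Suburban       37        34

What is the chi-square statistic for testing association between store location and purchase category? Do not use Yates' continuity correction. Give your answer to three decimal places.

Row totals: 118, 71. Column totals: 124, 65. Grand total N = 189.
Expected counts (row total × column total / N):
  Downtown, Food: 118×124/189 = 77.4180
  Downtown, Non-food: 118×65/189 = 40.5820
  Suburban, Food: 71×124/189 = 46.5820
  Suburban, Non-food: 71×65/189 = 24.4180
Contributions (O − E)²/E:
  (87 − 77.4180)²/77.4180 = 1.1860
  (31 − 40.5820)²/40.5820 = 2.2624
  (37 − 46.5820)²/46.5820 = 1.9710
  (34 − 24.4180)²/24.4180 = 3.7601
χ² = 1.1860 + 2.2624 + 1.9710 + 3.7601 = 9.180

9.180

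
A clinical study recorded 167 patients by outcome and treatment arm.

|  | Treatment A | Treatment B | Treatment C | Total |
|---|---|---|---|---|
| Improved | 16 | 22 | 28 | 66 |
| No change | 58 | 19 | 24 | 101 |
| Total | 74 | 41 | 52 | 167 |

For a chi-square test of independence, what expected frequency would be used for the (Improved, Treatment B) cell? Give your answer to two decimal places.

16.20

Row total (Improved) = 66; column total (Treatment B) = 41; grand total N = 167.
Expected count = (row total × column total) / N = 66 × 41 / 167 = 16.20.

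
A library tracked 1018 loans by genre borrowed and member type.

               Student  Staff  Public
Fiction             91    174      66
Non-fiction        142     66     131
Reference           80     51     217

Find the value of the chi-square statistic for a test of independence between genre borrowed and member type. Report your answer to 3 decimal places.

Row totals: 331, 339, 348. Column totals: 313, 291, 414. Grand total N = 1018.
Expected counts (row total × column total / N):
  Fiction, Student: 331×313/1018 = 101.7711
  Fiction, Staff: 331×291/1018 = 94.6179
  Fiction, Public: 331×414/1018 = 134.6110
  Non-fiction, Student: 339×313/1018 = 104.2308
  Non-fiction, Staff: 339×291/1018 = 96.9047
  Non-fiction, Public: 339×414/1018 = 137.8644
  Reference, Student: 348×313/1018 = 106.9980
  Reference, Staff: 348×291/1018 = 99.4774
  Reference, Public: 348×414/1018 = 141.5246
Contributions (O − E)²/E:
  (91 − 101.7711)²/101.7711 = 1.1400
  (174 − 94.6179)²/94.6179 = 66.5996
  (66 − 134.6110)²/134.6110 = 34.9709
  (142 − 104.2308)²/104.2308 = 13.6861
  (66 − 96.9047)²/96.9047 = 9.8561
  (131 − 137.8644)²/137.8644 = 0.3418
  (80 − 106.9980)²/106.9980 = 6.8122
  (51 − 99.4774)²/99.4774 = 23.6240
  (217 − 141.5246)²/141.5246 = 40.2512
χ² = 1.1400 + 66.5996 + 34.9709 + 13.6861 + 9.8561 + 0.3418 + 6.8122 + 23.6240 + 40.2512 = 197.282

197.282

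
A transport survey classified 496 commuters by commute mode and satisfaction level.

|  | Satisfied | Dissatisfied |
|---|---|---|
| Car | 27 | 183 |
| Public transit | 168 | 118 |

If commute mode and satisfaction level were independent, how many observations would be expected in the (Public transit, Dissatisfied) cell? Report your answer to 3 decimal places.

173.560

Row total (Public transit) = 286; column total (Dissatisfied) = 301; grand total N = 496.
Expected count = (row total × column total) / N = 286 × 301 / 496 = 173.560.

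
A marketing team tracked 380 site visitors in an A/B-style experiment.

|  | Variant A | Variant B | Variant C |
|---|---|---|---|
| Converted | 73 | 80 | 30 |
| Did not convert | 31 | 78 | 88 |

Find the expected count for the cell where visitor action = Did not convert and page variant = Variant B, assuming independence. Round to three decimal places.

Row total (Did not convert) = 197; column total (Variant B) = 158; grand total N = 380.
Expected count = (row total × column total) / N = 197 × 158 / 380 = 81.911.

81.911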